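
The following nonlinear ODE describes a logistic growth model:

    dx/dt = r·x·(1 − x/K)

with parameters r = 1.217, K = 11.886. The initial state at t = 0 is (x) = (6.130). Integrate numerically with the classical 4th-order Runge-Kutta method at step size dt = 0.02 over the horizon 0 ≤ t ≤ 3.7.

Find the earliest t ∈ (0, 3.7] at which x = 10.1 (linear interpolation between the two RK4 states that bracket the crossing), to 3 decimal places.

t=0.000: state=(6.130)
step 1 (dt=0.02): k1=(3.613), k2=(3.611), k3=(3.611), k4=(3.609); state += dt/6·(k1+2k2+2k3+k4)
t=0.020: state=(6.202)
t=0.040: state=(6.274)
t=0.060: state=(6.346)
continuing one RK4 step at a time; state shown every 10 steps (Δt=0.2):
t=0.200: state=(6.846)
t=0.400: state=(7.537)
t=0.600: state=(8.184)
t=0.800: state=(8.774)
t=1.000: state=(9.300)
t=1.200: state=(9.759)
t=1.360: state=(10.078)
next step: t=1.380: state=(10.115) — x has crossed 10.1
linear interpolation between t=1.360 (10.07791) and t=1.380 (10.11490) → t≈1.372

t = 1.372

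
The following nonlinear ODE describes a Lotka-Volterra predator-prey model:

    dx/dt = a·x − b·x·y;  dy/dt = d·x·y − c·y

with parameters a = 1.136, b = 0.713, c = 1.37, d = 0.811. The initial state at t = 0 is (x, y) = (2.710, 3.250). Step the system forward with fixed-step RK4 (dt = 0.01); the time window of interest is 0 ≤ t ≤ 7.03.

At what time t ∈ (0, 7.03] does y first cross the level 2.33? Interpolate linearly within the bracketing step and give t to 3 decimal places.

t=0.000: state=(2.710, 3.250)
step 1 (dt=0.01): k1=(-3.201, 2.690), k2=(-3.208, 2.659), k3=(-3.208, 2.659), k4=(-3.214, 2.627); state += dt/6·(k1+2k2+2k3+k4)
t=0.010: state=(2.678, 3.277)
t=0.020: state=(2.646, 3.303)
t=0.030: state=(2.613, 3.328)
continuing one RK4 step at a time; state shown every 25 steps (Δt=0.25):
t=0.250: state=(1.926, 3.686)
t=0.500: state=(1.325, 3.624)
t=0.750: state=(0.952, 3.230)
t=1.000: state=(0.744, 2.718)
t=1.190: state=(0.656, 2.332)
next step: t=1.200: state=(0.653, 2.312) — y has crossed 2.33
linear interpolation between t=1.190 (2.33198) and t=1.200 (2.31249) → t≈1.191

t = 1.191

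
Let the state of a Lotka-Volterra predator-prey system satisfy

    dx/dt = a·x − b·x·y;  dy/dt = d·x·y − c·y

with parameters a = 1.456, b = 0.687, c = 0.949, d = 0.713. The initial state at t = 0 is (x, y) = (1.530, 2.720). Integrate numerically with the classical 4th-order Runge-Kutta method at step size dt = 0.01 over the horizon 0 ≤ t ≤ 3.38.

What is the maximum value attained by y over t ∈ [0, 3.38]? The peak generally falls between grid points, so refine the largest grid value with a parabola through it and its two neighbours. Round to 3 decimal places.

max y = 2.781

t=0.000: state=(1.530, 2.720)
step 1 (dt=0.01): k1=(-0.631, 0.386), k2=(-0.632, 0.380), k3=(-0.632, 0.380), k4=(-0.633, 0.374); state += dt/6·(k1+2k2+2k3+k4)
t=0.010: state=(1.524, 2.724)
t=0.020: state=(1.517, 2.727)
t=0.030: state=(1.511, 2.731)
continuing one RK4 step at a time; state shown every 20 steps (Δt=0.2):
t=0.200: state=(1.403, 2.773)
t=0.400: state=(1.281, 2.777)
t=0.600: state=(1.173, 2.736)
t=0.800: state=(1.084, 2.657)
t=1.000: state=(1.013, 2.552)
t=1.200: state=(0.963, 2.429)
t=1.400: state=(0.931, 2.299)
t=1.600: state=(0.916, 2.169)
t=1.800: state=(0.918, 2.045)
t=2.000: state=(0.935, 1.930)
t=2.200: state=(0.967, 1.827)
t=2.400: state=(1.012, 1.740)
t=2.600: state=(1.072, 1.670)
t=2.800: state=(1.145, 1.617)
t=3.000: state=(1.229, 1.584)
t=3.200: state=(1.325, 1.572)
t=3.380: state=(1.417, 1.580)
largest grid value and its neighbours: y(0.310)=2.78123, y(0.320)=2.78124, y(0.330)=2.78114
parabola through these three points peaks at t≈0.316 with y≈2.78125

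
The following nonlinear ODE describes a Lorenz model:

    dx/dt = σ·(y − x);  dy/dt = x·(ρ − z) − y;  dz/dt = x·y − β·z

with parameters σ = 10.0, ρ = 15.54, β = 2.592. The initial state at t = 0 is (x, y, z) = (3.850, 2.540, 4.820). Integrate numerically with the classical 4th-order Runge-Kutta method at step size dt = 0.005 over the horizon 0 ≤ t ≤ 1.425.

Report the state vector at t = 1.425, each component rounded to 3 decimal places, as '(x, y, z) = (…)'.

t=0.000: state=(3.850, 2.540, 4.820)
step 1 (dt=0.005): k1=(-13.100, 38.732, -2.714), k2=(-11.804, 38.310, -2.410), k3=(-11.847, 38.343, -2.408), k4=(-10.590, 37.951, -2.107); state += dt/6·(k1+2k2+2k3+k4)
t=0.005: state=(3.791, 2.732, 4.808)
t=0.010: state=(3.744, 2.920, 4.799)
t=0.015: state=(3.708, 3.105, 4.793)
continuing one RK4 step at a time; state shown every 10 steps (Δt=0.05):
t=0.050: state=(3.727, 4.358, 4.839)
t=0.100: state=(4.362, 6.198, 5.246)
t=0.150: state=(5.513, 8.244, 6.283)
t=0.200: state=(7.045, 10.377, 8.279)
t=0.250: state=(8.744, 12.064, 11.481)
t=0.300: state=(10.180, 12.387, 15.618)
t=0.350: state=(10.750, 10.677, 19.505)
t=0.400: state=(10.066, 7.483, 21.632)
t=0.450: state=(8.349, 4.312, 21.540)
t=0.500: state=(6.271, 2.200, 20.009)
t=0.550: state=(4.423, 1.182, 17.983)
t=0.600: state=(3.063, 0.858, 15.967)
t=0.650: state=(2.192, 0.875, 14.129)
t=0.700: state=(1.706, 1.040, 12.497)
t=0.750: state=(1.493, 1.279, 11.063)
t=0.800: state=(1.471, 1.584, 9.817)
t=0.850: state=(1.595, 1.973, 8.750)
t=0.900: state=(1.848, 2.483, 7.866)
t=0.950: state=(2.236, 3.160, 7.179)
t=1.000: state=(2.782, 4.055, 6.730)
t=1.050: state=(3.521, 5.220, 6.597)
t=1.100: state=(4.492, 6.682, 6.914)
t=1.150: state=(5.711, 8.386, 7.883)
t=1.200: state=(7.135, 10.097, 9.730)
t=1.250: state=(8.585, 11.303, 12.542)
t=1.300: state=(9.707, 11.317, 15.953)
t=1.350: state=(10.060, 9.776, 18.991)
t=1.400: state=(9.415, 7.193, 20.600)
t=1.425: state=(8.767, 5.854, 20.744)

(x, y, z) = (8.767, 5.854, 20.744)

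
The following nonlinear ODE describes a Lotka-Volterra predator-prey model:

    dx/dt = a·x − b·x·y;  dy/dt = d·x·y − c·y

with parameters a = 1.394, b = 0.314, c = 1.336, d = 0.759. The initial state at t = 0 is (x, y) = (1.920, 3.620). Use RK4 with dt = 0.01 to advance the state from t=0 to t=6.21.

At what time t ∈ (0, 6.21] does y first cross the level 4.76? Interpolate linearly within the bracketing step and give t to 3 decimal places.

t = 1.058

t=0.000: state=(1.920, 3.620)
step 1 (dt=0.01): k1=(0.494, 0.439), k2=(0.493, 0.446), k3=(0.493, 0.446), k4=(0.493, 0.453); state += dt/6·(k1+2k2+2k3+k4)
t=0.010: state=(1.925, 3.624)
t=0.020: state=(1.930, 3.629)
t=0.030: state=(1.935, 3.634)
continuing one RK4 step at a time; state shown every 25 steps (Δt=0.25):
t=0.250: state=(2.036, 3.774)
t=0.500: state=(2.127, 4.013)
t=0.750: state=(2.173, 4.325)
t=1.000: state=(2.163, 4.677)
t=1.050: state=(2.154, 4.749)
next step: t=1.060: state=(2.152, 4.763) — y has crossed 4.76
linear interpolation between t=1.050 (4.74866) and t=1.060 (4.76283) → t≈1.058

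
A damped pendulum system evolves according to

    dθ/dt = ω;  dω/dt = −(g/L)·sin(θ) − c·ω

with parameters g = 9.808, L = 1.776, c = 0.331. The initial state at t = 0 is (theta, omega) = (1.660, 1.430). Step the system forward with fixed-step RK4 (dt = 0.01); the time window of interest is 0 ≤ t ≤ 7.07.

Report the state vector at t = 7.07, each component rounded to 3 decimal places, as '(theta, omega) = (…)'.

(theta, omega) = (-0.251, -1.087)

t=0.000: state=(1.660, 1.430)
step 1 (dt=0.01): k1=(1.430, -5.974), k2=(1.400, -5.960), k3=(1.400, -5.960), k4=(1.370, -5.947); state += dt/6·(k1+2k2+2k3+k4)
t=0.010: state=(1.674, 1.370)
t=0.020: state=(1.687, 1.311)
t=0.030: state=(1.700, 1.252)
continuing one RK4 step at a time; state shown every 25 steps (Δt=0.25):
t=0.250: state=(1.838, 0.022)
t=0.500: state=(1.680, -1.273)
t=0.750: state=(1.208, -2.477)
t=1.000: state=(0.476, -3.257)
t=1.250: state=(-0.338, -3.075)
t=1.500: state=(-0.985, -2.003)
t=1.750: state=(-1.315, -0.624)
t=2.000: state=(-1.301, 0.715)
t=2.250: state=(-0.973, 1.866)
t=2.500: state=(-0.406, 2.560)
t=2.750: state=(0.240, 2.456)
t=3.000: state=(0.759, 1.609)
t=3.250: state=(1.017, 0.434)
t=3.500: state=(0.978, -0.730)
t=3.750: state=(0.672, -1.657)
t=4.000: state=(0.191, -2.081)
t=4.250: state=(-0.311, -1.826)
t=4.500: state=(-0.676, -1.034)
t=4.750: state=(-0.811, -0.035)
t=5.000: state=(-0.700, 0.893)
t=5.250: state=(-0.389, 1.519)
t=5.500: state=(0.017, 1.641)
t=5.750: state=(0.386, 1.232)
t=6.000: state=(0.605, 0.486)
t=6.250: state=(0.623, -0.335)
t=6.500: state=(0.451, -0.999)
t=6.750: state=(0.152, -1.318)
t=7.000: state=(-0.171, -1.195)
t=7.070: state=(-0.251, -1.087)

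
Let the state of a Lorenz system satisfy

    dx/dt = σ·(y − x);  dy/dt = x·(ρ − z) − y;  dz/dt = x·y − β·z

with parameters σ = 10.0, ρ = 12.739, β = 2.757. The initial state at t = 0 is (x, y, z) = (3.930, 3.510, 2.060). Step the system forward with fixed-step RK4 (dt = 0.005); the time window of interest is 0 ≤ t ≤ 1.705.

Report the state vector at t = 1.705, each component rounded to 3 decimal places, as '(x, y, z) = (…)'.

t=0.000: state=(3.930, 3.510, 2.060)
step 1 (dt=0.005): k1=(-4.200, 38.458, 8.115), k2=(-3.134, 38.171, 8.399), k3=(-3.167, 38.197, 8.404), k4=(-2.132, 37.934, 8.691); state += dt/6·(k1+2k2+2k3+k4)
t=0.005: state=(3.914, 3.701, 2.102)
t=0.010: state=(3.908, 3.890, 2.147)
t=0.015: state=(3.912, 4.076, 2.195)
continuing one RK4 step at a time; state shown every 20 steps (Δt=0.1):
t=0.100: state=(5.031, 7.241, 3.641)
t=0.200: state=(7.805, 10.814, 7.997)
t=0.300: state=(9.983, 10.682, 15.066)
t=0.400: state=(8.617, 5.512, 18.319)
t=0.500: state=(5.133, 1.894, 15.967)
t=0.600: state=(2.712, 1.120, 12.571)
t=0.700: state=(1.760, 1.328, 9.761)
t=0.800: state=(1.665, 1.850, 7.638)
t=0.900: state=(2.077, 2.712, 6.165)
t=1.000: state=(2.961, 4.117, 5.428)
t=1.100: state=(4.436, 6.240, 5.804)
t=1.200: state=(6.499, 8.709, 8.060)
t=1.300: state=(8.403, 9.674, 12.389)
t=1.400: state=(8.492, 7.330, 15.978)
t=1.500: state=(6.517, 4.123, 15.848)
t=1.600: state=(4.372, 2.664, 13.547)
t=1.700: state=(3.206, 2.552, 11.097)
t=1.705: state=(3.175, 2.566, 10.986)

(x, y, z) = (3.175, 2.566, 10.986)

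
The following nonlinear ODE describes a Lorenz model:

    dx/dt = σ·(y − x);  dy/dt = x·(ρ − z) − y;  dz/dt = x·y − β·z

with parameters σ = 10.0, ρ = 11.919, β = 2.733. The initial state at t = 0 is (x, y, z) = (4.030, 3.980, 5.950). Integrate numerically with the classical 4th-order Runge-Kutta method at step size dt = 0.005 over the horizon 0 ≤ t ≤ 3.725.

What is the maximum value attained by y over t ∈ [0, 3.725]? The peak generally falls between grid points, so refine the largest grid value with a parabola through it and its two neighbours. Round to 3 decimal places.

t=0.000: state=(4.030, 3.980, 5.950)
step 1 (dt=0.005): k1=(-0.500, 20.075, -0.222), k2=(0.014, 20.020, -0.023), k3=(0.000, 20.025, -0.020), k4=(0.501, 19.975, 0.182); state += dt/6·(k1+2k2+2k3+k4)
t=0.005: state=(4.030, 4.080, 5.950)
t=0.010: state=(4.035, 4.180, 5.952)
t=0.015: state=(4.044, 4.279, 5.956)
continuing one RK4 step at a time; state shown every 40 steps (Δt=0.2):
t=0.200: state=(6.219, 7.818, 8.250)
t=0.400: state=(7.682, 6.971, 13.974)
t=0.600: state=(4.767, 3.382, 12.717)
t=0.800: state=(3.450, 3.461, 9.252)
t=1.000: state=(4.431, 5.327, 7.965)
t=1.200: state=(6.475, 7.334, 10.283)
t=1.400: state=(6.600, 5.830, 13.126)
t=1.600: state=(4.744, 4.027, 11.628)
t=1.800: state=(4.259, 4.463, 9.478)
t=2.000: state=(5.276, 5.981, 9.341)
t=2.200: state=(6.387, 6.587, 11.395)
t=2.400: state=(5.821, 5.207, 12.258)
t=2.600: state=(4.794, 4.524, 10.872)
t=2.800: state=(4.868, 5.174, 9.800)
t=3.000: state=(5.700, 6.111, 10.363)
t=3.200: state=(6.042, 5.915, 11.643)
t=3.400: state=(5.413, 5.042, 11.534)
t=3.600: state=(4.976, 4.954, 10.549)
t=3.725: state=(5.098, 5.300, 10.217)
largest grid value and its neighbours: y(0.275)=8.49445, y(0.280)=8.49968, y(0.285)=8.49910
parabola through these three points peaks at t≈0.282 with y≈8.50014

max y = 8.500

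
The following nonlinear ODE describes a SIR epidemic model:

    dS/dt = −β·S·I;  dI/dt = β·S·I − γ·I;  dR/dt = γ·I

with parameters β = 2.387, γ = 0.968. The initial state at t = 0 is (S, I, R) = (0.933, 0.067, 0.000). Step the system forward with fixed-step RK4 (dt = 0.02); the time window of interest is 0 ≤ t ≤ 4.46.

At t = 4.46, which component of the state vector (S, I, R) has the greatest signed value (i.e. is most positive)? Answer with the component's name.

t=0.000: state=(0.933, 0.067, 0.000)
step 1 (dt=0.02): k1=(-0.149, 0.084, 0.065), k2=(-0.151, 0.085, 0.066), k3=(-0.151, 0.085, 0.066), k4=(-0.153, 0.086, 0.067); state += dt/6·(k1+2k2+2k3+k4)
t=0.020: state=(0.930, 0.069, 0.001)
t=0.040: state=(0.927, 0.070, 0.003)
t=0.060: state=(0.924, 0.072, 0.004)
continuing one RK4 step at a time; state shown every 10 steps (Δt=0.2):
t=0.200: state=(0.900, 0.086, 0.015)
t=0.400: state=(0.859, 0.107, 0.033)
t=0.600: state=(0.812, 0.132, 0.056)
t=0.800: state=(0.758, 0.158, 0.084)
t=1.000: state=(0.698, 0.184, 0.118)
t=1.200: state=(0.636, 0.209, 0.156)
t=1.400: state=(0.572, 0.229, 0.198)
t=1.600: state=(0.511, 0.245, 0.244)
t=1.800: state=(0.453, 0.254, 0.293)
t=2.000: state=(0.401, 0.257, 0.342)
t=2.200: state=(0.355, 0.253, 0.392)
t=2.400: state=(0.315, 0.245, 0.440)
t=2.600: state=(0.281, 0.233, 0.486)
t=2.800: state=(0.253, 0.218, 0.530)
t=3.000: state=(0.229, 0.201, 0.570)
t=3.200: state=(0.209, 0.184, 0.608)
t=3.400: state=(0.192, 0.167, 0.641)
t=3.600: state=(0.178, 0.150, 0.672)
t=3.800: state=(0.166, 0.134, 0.700)
t=4.000: state=(0.156, 0.119, 0.724)
t=4.200: state=(0.148, 0.106, 0.746)
t=4.400: state=(0.141, 0.093, 0.765)
t=4.460: state=(0.140, 0.090, 0.770)
compare at T: S=0.140, I=0.090, R=0.770

largest component: R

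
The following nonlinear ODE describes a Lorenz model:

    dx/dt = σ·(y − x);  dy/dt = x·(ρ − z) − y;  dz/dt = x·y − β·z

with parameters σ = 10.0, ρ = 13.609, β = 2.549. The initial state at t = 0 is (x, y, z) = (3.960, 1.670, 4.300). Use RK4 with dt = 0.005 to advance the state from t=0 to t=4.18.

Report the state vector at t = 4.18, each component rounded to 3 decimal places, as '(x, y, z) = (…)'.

t=0.000: state=(3.960, 1.670, 4.300)
step 1 (dt=0.005): k1=(-22.900, 35.194, -4.347), k2=(-21.448, 34.615, -4.072), k3=(-21.498, 34.648, -4.073), k4=(-20.093, 34.098, -3.808); state += dt/6·(k1+2k2+2k3+k4)
t=0.005: state=(3.853, 1.843, 4.280)
t=0.010: state=(3.759, 2.011, 4.262)
t=0.015: state=(3.678, 2.175, 4.247)
continuing one RK4 step at a time; state shown every 40 steps (Δt=0.2):
t=0.200: state=(5.427, 7.846, 5.877)
t=0.400: state=(9.657, 9.656, 16.554)
t=0.600: state=(4.765, 1.965, 16.217)
t=0.800: state=(1.952, 1.656, 10.417)
t=1.000: state=(2.522, 3.319, 7.061)
t=1.200: state=(5.305, 7.305, 7.548)
t=1.400: state=(8.679, 8.950, 15.124)
t=1.600: state=(5.475, 3.244, 15.889)
t=1.800: state=(2.956, 2.651, 11.097)
t=2.000: state=(3.635, 4.541, 8.408)
t=2.200: state=(6.338, 7.920, 10.138)
t=2.400: state=(7.733, 7.012, 15.594)
t=2.600: state=(4.874, 3.538, 14.234)
t=2.800: state=(3.685, 3.781, 10.703)
t=3.000: state=(4.905, 5.942, 9.642)
t=3.200: state=(7.030, 7.722, 12.701)
t=3.400: state=(6.467, 5.382, 15.017)
t=3.600: state=(4.519, 3.969, 12.682)
t=3.800: state=(4.494, 4.958, 10.586)
t=4.000: state=(5.970, 6.806, 11.300)
t=4.180: state=(6.824, 6.747, 13.792)

(x, y, z) = (6.824, 6.747, 13.792)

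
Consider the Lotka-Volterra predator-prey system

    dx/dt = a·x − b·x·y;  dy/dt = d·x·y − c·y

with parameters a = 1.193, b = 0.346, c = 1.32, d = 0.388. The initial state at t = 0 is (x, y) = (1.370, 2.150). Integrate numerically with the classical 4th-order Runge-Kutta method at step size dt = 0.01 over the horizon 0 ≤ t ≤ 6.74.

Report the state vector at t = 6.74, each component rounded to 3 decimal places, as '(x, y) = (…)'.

(x, y) = (3.550, 1.135)

t=0.000: state=(1.370, 2.150)
step 1 (dt=0.01): k1=(0.615, -1.695), k2=(0.621, -1.686), k3=(0.621, -1.686), k4=(0.626, -1.677); state += dt/6·(k1+2k2+2k3+k4)
t=0.010: state=(1.376, 2.133)
t=0.020: state=(1.383, 2.116)
t=0.030: state=(1.389, 2.100)
continuing one RK4 step at a time; state shown every 25 steps (Δt=0.25):
t=0.250: state=(1.559, 1.781)
t=0.500: state=(1.823, 1.507)
t=0.750: state=(2.175, 1.314)
t=1.000: state=(2.632, 1.192)
t=1.250: state=(3.208, 1.136)
t=1.500: state=(3.917, 1.153)
t=1.750: state=(4.759, 1.261)
t=2.000: state=(5.696, 1.505)
t=2.250: state=(6.619, 1.968)
t=2.500: state=(7.284, 2.786)
t=2.750: state=(7.316, 4.094)
t=3.000: state=(6.440, 5.777)
t=3.250: state=(4.922, 7.225)
t=3.500: state=(3.441, 7.772)
t=3.750: state=(2.394, 7.387)
t=4.000: state=(1.767, 6.480)
t=4.250: state=(1.423, 5.428)
t=4.500: state=(1.252, 4.438)
t=4.750: state=(1.194, 3.590)
t=5.000: state=(1.216, 2.899)
t=5.250: state=(1.307, 2.354)
t=5.500: state=(1.464, 1.935)
t=5.750: state=(1.693, 1.620)
t=6.000: state=(2.004, 1.393)
t=6.250: state=(2.411, 1.239)
t=6.500: state=(2.931, 1.153)
t=6.740: state=(3.550, 1.135)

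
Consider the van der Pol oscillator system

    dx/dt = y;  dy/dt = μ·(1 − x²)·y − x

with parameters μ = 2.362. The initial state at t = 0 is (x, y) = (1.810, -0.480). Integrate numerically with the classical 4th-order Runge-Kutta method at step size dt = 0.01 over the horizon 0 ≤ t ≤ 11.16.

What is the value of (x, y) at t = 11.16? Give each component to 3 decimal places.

t=0.000: state=(1.810, -0.480)
step 1 (dt=0.01): k1=(-0.480, 0.771), k2=(-0.476, 0.742), k3=(-0.476, 0.743), k4=(-0.473, 0.716); state += dt/6·(k1+2k2+2k3+k4)
t=0.010: state=(1.805, -0.473)
t=0.020: state=(1.801, -0.466)
t=0.030: state=(1.796, -0.459)
continuing one RK4 step at a time; state shown every 50 steps (Δt=0.5):
t=0.500: state=(1.605, -0.403)
t=1.000: state=(1.382, -0.503)
t=1.500: state=(1.079, -0.749)
t=2.000: state=(0.546, -1.569)
t=2.500: state=(-0.873, -4.249)
t=3.000: state=(-2.015, -0.207)
t=3.500: state=(-1.940, 0.274)
t=4.000: state=(-1.789, 0.325)
t=4.500: state=(-1.612, 0.386)
t=5.000: state=(-1.396, 0.492)
t=5.500: state=(-1.100, 0.727)
t=6.000: state=(-0.589, 1.484)
t=6.500: state=(0.754, 4.177)
t=7.000: state=(2.007, 0.317)
t=7.500: state=(1.947, -0.270)
t=8.000: state=(1.798, -0.323)
t=8.500: state=(1.623, -0.382)
t=9.000: state=(1.409, -0.484)
t=9.500: state=(1.120, -0.707)
t=10.000: state=(0.630, -1.407)
t=10.500: state=(-0.639, -4.057)
t=11.000: state=(-1.997, -0.448)
t=11.160: state=(-2.021, 0.050)

(x, y) = (-2.021, 0.050)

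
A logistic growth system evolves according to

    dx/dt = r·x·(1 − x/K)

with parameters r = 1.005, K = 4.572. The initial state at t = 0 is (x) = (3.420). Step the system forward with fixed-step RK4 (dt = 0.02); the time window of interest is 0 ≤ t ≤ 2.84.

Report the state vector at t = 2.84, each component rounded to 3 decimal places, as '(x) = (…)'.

t=0.000: state=(3.420)
step 1 (dt=0.02): k1=(0.866), k2=(0.862), k3=(0.862), k4=(0.857); state += dt/6·(k1+2k2+2k3+k4)
t=0.020: state=(3.437)
t=0.040: state=(3.454)
t=0.060: state=(3.471)
continuing one RK4 step at a time; state shown every 5 steps (Δt=0.1):
t=0.100: state=(3.504)
t=0.200: state=(3.584)
t=0.300: state=(3.660)
t=0.400: state=(3.731)
t=0.500: state=(3.798)
t=0.600: state=(3.860)
t=0.700: state=(3.919)
t=0.800: state=(3.973)
t=0.900: state=(4.023)
t=1.000: state=(4.070)
t=1.100: state=(4.113)
t=1.200: state=(4.153)
t=1.300: state=(4.190)
t=1.400: state=(4.224)
t=1.500: state=(4.255)
t=1.600: state=(4.283)
t=1.700: state=(4.309)
t=1.800: state=(4.333)
t=1.900: state=(4.355)
t=2.000: state=(4.375)
t=2.100: state=(4.393)
t=2.200: state=(4.409)
t=2.300: state=(4.424)
t=2.400: state=(4.438)
t=2.500: state=(4.450)
t=2.600: state=(4.462)
t=2.700: state=(4.472)
t=2.800: state=(4.481)
t=2.840: state=(4.485)

(x) = (4.485)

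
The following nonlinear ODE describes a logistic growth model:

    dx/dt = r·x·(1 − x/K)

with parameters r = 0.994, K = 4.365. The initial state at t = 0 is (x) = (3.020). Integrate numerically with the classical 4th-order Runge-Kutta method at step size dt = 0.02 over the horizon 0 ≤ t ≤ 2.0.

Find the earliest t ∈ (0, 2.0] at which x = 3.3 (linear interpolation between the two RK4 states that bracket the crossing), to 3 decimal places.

t = 0.324

t=0.000: state=(3.020)
step 1 (dt=0.02): k1=(0.925), k2=(0.921), k3=(0.921), k4=(0.918); state += dt/6·(k1+2k2+2k3+k4)
t=0.020: state=(3.038)
t=0.040: state=(3.057)
t=0.060: state=(3.075)
continuing one RK4 step at a time; state shown every 5 steps (Δt=0.1):
t=0.100: state=(3.111)
t=0.200: state=(3.198)
t=0.300: state=(3.281)
t=0.320: state=(3.297)
next step: t=0.340: state=(3.313) — x has crossed 3.3
linear interpolation between t=0.320 (3.29677) and t=0.340 (3.31273) → t≈0.324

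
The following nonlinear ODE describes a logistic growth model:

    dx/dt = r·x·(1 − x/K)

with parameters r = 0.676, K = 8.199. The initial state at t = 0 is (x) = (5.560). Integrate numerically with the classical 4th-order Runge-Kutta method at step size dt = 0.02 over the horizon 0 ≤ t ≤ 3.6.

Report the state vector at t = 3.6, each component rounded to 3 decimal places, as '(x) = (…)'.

t=0.000: state=(5.560)
step 1 (dt=0.02): k1=(1.210), k2=(1.207), k3=(1.207), k4=(1.204); state += dt/6·(k1+2k2+2k3+k4)
t=0.020: state=(5.584)
t=0.040: state=(5.608)
t=0.060: state=(5.632)
continuing one RK4 step at a time; state shown every 10 steps (Δt=0.2):
t=0.200: state=(5.796)
t=0.400: state=(6.019)
t=0.600: state=(6.228)
t=0.800: state=(6.424)
t=1.000: state=(6.605)
t=1.200: state=(6.771)
t=1.400: state=(6.924)
t=1.600: state=(7.062)
t=1.800: state=(7.188)
t=2.000: state=(7.302)
t=2.200: state=(7.405)
t=2.400: state=(7.497)
t=2.600: state=(7.579)
t=2.800: state=(7.652)
t=3.000: state=(7.717)
t=3.200: state=(7.775)
t=3.400: state=(7.826)
t=3.600: state=(7.871)

(x) = (7.871)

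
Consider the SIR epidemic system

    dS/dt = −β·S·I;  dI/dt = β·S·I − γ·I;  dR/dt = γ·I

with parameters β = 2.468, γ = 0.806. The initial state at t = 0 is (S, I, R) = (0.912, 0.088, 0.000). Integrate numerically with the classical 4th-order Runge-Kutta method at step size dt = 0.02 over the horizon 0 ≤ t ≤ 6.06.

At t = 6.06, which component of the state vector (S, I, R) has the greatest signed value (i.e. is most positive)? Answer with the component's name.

largest component: R

t=0.000: state=(0.912, 0.088, 0.000)
step 1 (dt=0.02): k1=(-0.198, 0.127, 0.071), k2=(-0.200, 0.129, 0.072), k3=(-0.201, 0.129, 0.072), k4=(-0.203, 0.130, 0.073); state += dt/6·(k1+2k2+2k3+k4)
t=0.020: state=(0.908, 0.091, 0.001)
t=0.040: state=(0.904, 0.093, 0.003)
t=0.060: state=(0.900, 0.096, 0.004)
continuing one RK4 step at a time; state shown every 10 steps (Δt=0.2):
t=0.200: state=(0.867, 0.116, 0.016)
t=0.400: state=(0.812, 0.150, 0.038)
t=0.600: state=(0.748, 0.187, 0.065)
t=0.800: state=(0.675, 0.227, 0.098)
t=1.000: state=(0.598, 0.264, 0.138)
t=1.200: state=(0.520, 0.296, 0.183)
t=1.400: state=(0.447, 0.320, 0.233)
t=1.600: state=(0.380, 0.334, 0.286)
t=1.800: state=(0.322, 0.338, 0.340)
t=2.000: state=(0.273, 0.333, 0.394)
t=2.200: state=(0.232, 0.321, 0.447)
t=2.400: state=(0.199, 0.304, 0.498)
t=2.600: state=(0.172, 0.283, 0.545)
t=2.800: state=(0.150, 0.261, 0.589)
t=3.000: state=(0.133, 0.238, 0.629)
t=3.200: state=(0.119, 0.216, 0.666)
t=3.400: state=(0.107, 0.194, 0.699)
t=3.600: state=(0.098, 0.174, 0.728)
t=3.800: state=(0.090, 0.155, 0.755)
t=4.000: state=(0.084, 0.138, 0.778)
t=4.200: state=(0.079, 0.122, 0.799)
t=4.400: state=(0.075, 0.108, 0.818)
t=4.600: state=(0.071, 0.095, 0.834)
t=4.800: state=(0.068, 0.084, 0.848)
t=5.000: state=(0.065, 0.074, 0.861)
t=5.200: state=(0.063, 0.065, 0.872)
t=5.400: state=(0.061, 0.057, 0.882)
t=5.600: state=(0.060, 0.050, 0.891)
t=5.800: state=(0.058, 0.044, 0.898)
t=6.000: state=(0.057, 0.038, 0.905)
t=6.060: state=(0.057, 0.037, 0.906)
compare at T: S=0.057, I=0.037, R=0.906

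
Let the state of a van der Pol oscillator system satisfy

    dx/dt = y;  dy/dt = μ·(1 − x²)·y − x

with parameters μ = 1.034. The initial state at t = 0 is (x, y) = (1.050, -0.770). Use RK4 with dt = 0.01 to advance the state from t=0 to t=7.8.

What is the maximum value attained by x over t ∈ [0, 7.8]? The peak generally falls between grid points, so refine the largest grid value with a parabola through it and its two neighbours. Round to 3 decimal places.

max x = 2.007

t=0.000: state=(1.050, -0.770)
step 1 (dt=0.01): k1=(-0.770, -0.968), k2=(-0.775, -0.970), k3=(-0.775, -0.971), k4=(-0.780, -0.973); state += dt/6·(k1+2k2+2k3+k4)
t=0.010: state=(1.042, -0.780)
t=0.020: state=(1.034, -0.789)
t=0.030: state=(1.026, -0.799)
continuing one RK4 step at a time; state shown every 50 steps (Δt=0.5):
t=0.500: state=(0.528, -1.369)
t=1.000: state=(-0.383, -2.296)
t=1.500: state=(-1.531, -1.776)
t=2.000: state=(-1.934, -0.035)
t=2.500: state=(-1.783, 0.523)
t=3.000: state=(-1.455, 0.785)
t=3.500: state=(-0.980, 1.155)
t=4.000: state=(-0.232, 1.927)
t=4.500: state=(0.978, 2.683)
t=5.000: state=(1.916, 0.785)
t=5.500: state=(1.962, -0.337)
t=6.000: state=(1.708, -0.638)
t=6.500: state=(1.330, -0.887)
t=7.000: state=(0.786, -1.345)
t=7.500: state=(-0.099, -2.284)
t=7.800: state=(-0.866, -2.712)
largest grid value and its neighbours: x(5.250)=2.00661, x(5.260)=2.00675, x(5.270)=2.00669
parabola through these three points peaks at t≈5.262 with x≈2.00676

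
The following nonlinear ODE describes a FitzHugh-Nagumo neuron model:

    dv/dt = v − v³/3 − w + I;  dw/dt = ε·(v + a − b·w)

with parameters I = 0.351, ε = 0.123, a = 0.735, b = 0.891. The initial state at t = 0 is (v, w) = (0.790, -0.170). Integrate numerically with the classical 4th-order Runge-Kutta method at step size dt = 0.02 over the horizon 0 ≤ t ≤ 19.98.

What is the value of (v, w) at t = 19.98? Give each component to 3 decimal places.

(v, w) = (-1.361, -0.233)

t=0.000: state=(0.790, -0.170)
step 1 (dt=0.02): k1=(1.147, 0.206), k2=(1.149, 0.207), k3=(1.149, 0.207), k4=(1.151, 0.209); state += dt/6·(k1+2k2+2k3+k4)
t=0.020: state=(0.813, -0.166)
t=0.040: state=(0.836, -0.162)
t=0.060: state=(0.859, -0.157)
continuing one RK4 step at a time; state shown every 50 steps (Δt=1):
t=1.000: state=(1.669, 0.086)
t=2.000: state=(1.757, 0.366)
t=3.000: state=(1.656, 0.613)
t=4.000: state=(1.529, 0.821)
t=5.000: state=(1.391, 0.991)
t=6.000: state=(1.235, 1.127)
t=7.000: state=(1.047, 1.229)
t=8.000: state=(0.789, 1.294)
t=9.000: state=(0.345, 1.314)
t=10.000: state=(-0.678, 1.251)
t=11.000: state=(-1.844, 1.047)
t=12.000: state=(-1.943, 0.799)
t=13.000: state=(-1.870, 0.580)
t=14.000: state=(-1.789, 0.392)
t=15.000: state=(-1.711, 0.233)
t=16.000: state=(-1.636, 0.100)
t=17.000: state=(-1.563, -0.011)
t=18.000: state=(-1.492, -0.102)
t=19.000: state=(-1.425, -0.176)
t=19.980: state=(-1.361, -0.233)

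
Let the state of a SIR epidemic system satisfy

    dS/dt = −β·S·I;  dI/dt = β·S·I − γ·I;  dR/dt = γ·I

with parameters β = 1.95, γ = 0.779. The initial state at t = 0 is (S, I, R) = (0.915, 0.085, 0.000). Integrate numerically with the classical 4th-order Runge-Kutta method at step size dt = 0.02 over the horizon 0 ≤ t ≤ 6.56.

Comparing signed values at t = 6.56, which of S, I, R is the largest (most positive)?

t=0.000: state=(0.915, 0.085, 0.000)
step 1 (dt=0.02): k1=(-0.152, 0.085, 0.066), k2=(-0.153, 0.086, 0.067), k3=(-0.153, 0.086, 0.067), k4=(-0.154, 0.087, 0.068); state += dt/6·(k1+2k2+2k3+k4)
t=0.020: state=(0.912, 0.087, 0.001)
t=0.040: state=(0.909, 0.088, 0.003)
t=0.060: state=(0.906, 0.090, 0.004)
continuing one RK4 step at a time; state shown every 25 steps (Δt=0.5):
t=0.500: state=(0.823, 0.135, 0.042)
t=1.000: state=(0.702, 0.192, 0.106)
t=1.500: state=(0.567, 0.242, 0.191)
t=2.000: state=(0.441, 0.267, 0.291)
t=2.500: state=(0.340, 0.264, 0.396)
t=3.000: state=(0.265, 0.240, 0.494)
t=3.500: state=(0.214, 0.205, 0.581)
t=4.000: state=(0.178, 0.168, 0.654)
t=4.500: state=(0.154, 0.134, 0.713)
t=5.000: state=(0.137, 0.104, 0.759)
t=5.500: state=(0.125, 0.080, 0.795)
t=6.000: state=(0.117, 0.061, 0.822)
t=6.500: state=(0.111, 0.046, 0.843)
t=6.560: state=(0.110, 0.045, 0.845)
compare at T: S=0.110, I=0.045, R=0.845

largest component: R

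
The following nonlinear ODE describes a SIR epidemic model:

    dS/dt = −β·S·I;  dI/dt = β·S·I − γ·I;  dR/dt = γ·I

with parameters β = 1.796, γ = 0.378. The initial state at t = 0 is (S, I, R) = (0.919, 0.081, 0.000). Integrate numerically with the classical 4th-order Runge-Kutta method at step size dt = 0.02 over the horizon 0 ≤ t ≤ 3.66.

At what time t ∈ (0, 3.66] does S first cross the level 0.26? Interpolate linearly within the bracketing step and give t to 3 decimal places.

t = 2.442

t=0.000: state=(0.919, 0.081, 0.000)
step 1 (dt=0.02): k1=(-0.134, 0.103, 0.031), k2=(-0.135, 0.104, 0.031), k3=(-0.135, 0.104, 0.031), k4=(-0.137, 0.105, 0.031); state += dt/6·(k1+2k2+2k3+k4)
t=0.020: state=(0.916, 0.083, 0.001)
t=0.040: state=(0.914, 0.085, 0.001)
t=0.060: state=(0.911, 0.087, 0.002)
continuing one RK4 step at a time; state shown every 10 steps (Δt=0.2):
t=0.200: state=(0.889, 0.104, 0.007)
t=0.400: state=(0.852, 0.132, 0.016)
t=0.600: state=(0.808, 0.165, 0.027)
t=0.800: state=(0.757, 0.202, 0.041)
t=1.000: state=(0.699, 0.244, 0.058)
t=1.200: state=(0.635, 0.287, 0.078)
t=1.400: state=(0.568, 0.330, 0.101)
t=1.600: state=(0.501, 0.371, 0.128)
t=1.800: state=(0.436, 0.407, 0.157)
t=2.000: state=(0.374, 0.437, 0.189)
t=2.200: state=(0.319, 0.458, 0.223)
t=2.400: state=(0.270, 0.472, 0.258)
t=2.440: state=(0.260, 0.474, 0.265)
next step: t=2.460: state=(0.256, 0.475, 0.269) — S has crossed 0.26
linear interpolation between t=2.440 (0.26050) and t=2.460 (0.25609) → t≈2.442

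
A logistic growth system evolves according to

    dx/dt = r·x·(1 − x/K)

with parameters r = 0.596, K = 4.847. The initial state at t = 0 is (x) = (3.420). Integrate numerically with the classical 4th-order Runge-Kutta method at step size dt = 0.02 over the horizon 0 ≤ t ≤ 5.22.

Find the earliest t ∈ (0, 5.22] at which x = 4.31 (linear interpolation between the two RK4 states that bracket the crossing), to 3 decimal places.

t = 2.028

t=0.000: state=(3.420)
step 1 (dt=0.02): k1=(0.600), k2=(0.599), k3=(0.599), k4=(0.597); state += dt/6·(k1+2k2+2k3+k4)
t=0.020: state=(3.432)
t=0.040: state=(3.444)
t=0.060: state=(3.456)
continuing one RK4 step at a time; state shown every 10 steps (Δt=0.2):
t=0.200: state=(3.537)
t=0.400: state=(3.648)
t=0.600: state=(3.752)
t=0.800: state=(3.850)
t=1.000: state=(3.941)
t=1.200: state=(4.025)
t=1.400: state=(4.104)
t=1.600: state=(4.176)
t=1.800: state=(4.242)
t=2.000: state=(4.302)
t=2.020: state=(4.308)
next step: t=2.040: state=(4.313) — x has crossed 4.31
linear interpolation between t=2.020 (4.30775) and t=2.040 (4.31343) → t≈2.028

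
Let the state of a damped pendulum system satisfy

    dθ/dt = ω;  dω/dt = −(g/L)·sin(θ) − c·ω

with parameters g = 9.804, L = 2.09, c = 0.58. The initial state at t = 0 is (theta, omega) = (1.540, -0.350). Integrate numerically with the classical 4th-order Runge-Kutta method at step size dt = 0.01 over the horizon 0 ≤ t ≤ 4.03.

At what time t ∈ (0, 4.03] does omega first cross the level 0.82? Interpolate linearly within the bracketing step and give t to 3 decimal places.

t = 1.811

t=0.000: state=(1.540, -0.350)
step 1 (dt=0.01): k1=(-0.350, -4.486), k2=(-0.372, -4.472), k3=(-0.372, -4.472), k4=(-0.395, -4.459); state += dt/6·(k1+2k2+2k3+k4)
t=0.010: state=(1.536, -0.395)
t=0.020: state=(1.532, -0.439)
t=0.030: state=(1.527, -0.483)
continuing one RK4 step at a time; state shown every 20 steps (Δt=0.2):
t=0.200: state=(1.384, -1.192)
t=0.400: state=(1.072, -1.895)
t=0.600: state=(0.642, -2.354)
t=0.800: state=(0.156, -2.434)
t=1.000: state=(-0.303, -2.094)
t=1.200: state=(-0.661, -1.445)
t=1.400: state=(-0.873, -0.664)
t=1.600: state=(-0.927, 0.110)
t=1.800: state=(-0.835, 0.787)
t=1.810: state=(-0.827, 0.817)
next step: t=1.820: state=(-0.819, 0.846) — omega has crossed 0.82
linear interpolation between t=1.810 (0.81687) and t=1.820 (0.84644) → t≈1.811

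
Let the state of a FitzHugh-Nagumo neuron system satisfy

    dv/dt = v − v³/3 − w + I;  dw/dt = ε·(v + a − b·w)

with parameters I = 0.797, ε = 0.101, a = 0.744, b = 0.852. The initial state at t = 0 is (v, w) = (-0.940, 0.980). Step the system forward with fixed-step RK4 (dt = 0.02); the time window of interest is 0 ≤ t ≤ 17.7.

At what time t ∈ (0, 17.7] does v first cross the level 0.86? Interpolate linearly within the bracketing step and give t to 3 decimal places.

t=0.000: state=(-0.940, 0.980)
step 1 (dt=0.02): k1=(-0.846, -0.104), k2=(-0.846, -0.105), k3=(-0.846, -0.105), k4=(-0.846, -0.106); state += dt/6·(k1+2k2+2k3+k4)
t=0.020: state=(-0.957, 0.978)
t=0.040: state=(-0.974, 0.976)
t=0.060: state=(-0.991, 0.974)
continuing one RK4 step at a time; state shown every 50 steps (Δt=1):
t=1.000: state=(-1.577, 0.844)
t=2.000: state=(-1.683, 0.686)
t=3.000: state=(-1.631, 0.541)
t=4.000: state=(-1.554, 0.414)
t=5.000: state=(-1.473, 0.306)
t=6.000: state=(-1.388, 0.214)
t=7.000: state=(-1.300, 0.138)
t=8.000: state=(-1.206, 0.078)
t=9.000: state=(-1.103, 0.032)
t=10.000: state=(-0.983, -0.000)
t=11.000: state=(-0.835, -0.016)
t=12.000: state=(-0.621, -0.014)
t=13.000: state=(-0.238, 0.016)
t=14.000: state=(0.634, 0.100)
t=14.160: state=(0.840, 0.123)
next step: t=14.180: state=(0.866, 0.126) — v has crossed 0.86
linear interpolation between t=14.160 (0.84007) and t=14.180 (0.86644) → t≈14.175

t = 14.175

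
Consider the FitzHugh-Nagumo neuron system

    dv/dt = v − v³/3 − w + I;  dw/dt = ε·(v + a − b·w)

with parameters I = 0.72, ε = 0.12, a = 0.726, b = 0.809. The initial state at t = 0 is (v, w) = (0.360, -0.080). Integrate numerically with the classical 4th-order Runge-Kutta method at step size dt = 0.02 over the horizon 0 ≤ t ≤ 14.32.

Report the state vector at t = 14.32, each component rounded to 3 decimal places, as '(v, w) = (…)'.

t=0.000: state=(0.360, -0.080)
step 1 (dt=0.02): k1=(1.144, 0.138), k2=(1.153, 0.139), k3=(1.153, 0.139), k4=(1.162, 0.141); state += dt/6·(k1+2k2+2k3+k4)
t=0.020: state=(0.383, -0.077)
t=0.040: state=(0.406, -0.074)
t=0.060: state=(0.430, -0.071)
continuing one RK4 step at a time; state shown every 25 steps (Δt=0.5):
t=0.500: state=(1.014, 0.006)
t=1.000: state=(1.597, 0.126)
t=1.500: state=(1.842, 0.265)
t=2.000: state=(1.879, 0.405)
t=2.500: state=(1.851, 0.537)
t=3.000: state=(1.806, 0.661)
t=3.500: state=(1.755, 0.777)
t=4.000: state=(1.702, 0.884)
t=4.500: state=(1.649, 0.983)
t=5.000: state=(1.594, 1.074)
t=5.500: state=(1.539, 1.157)
t=6.000: state=(1.482, 1.233)
t=6.500: state=(1.423, 1.302)
t=7.000: state=(1.362, 1.365)
t=7.500: state=(1.298, 1.420)
t=8.000: state=(1.230, 1.470)
t=8.500: state=(1.157, 1.512)
t=9.000: state=(1.078, 1.549)
t=9.500: state=(0.988, 1.578)
t=10.000: state=(0.884, 1.601)
t=10.500: state=(0.757, 1.616)
t=11.000: state=(0.594, 1.622)
t=11.500: state=(0.368, 1.616)
t=12.000: state=(0.027, 1.594)
t=12.500: state=(-0.505, 1.548)
t=13.000: state=(-1.206, 1.467)
t=13.500: state=(-1.725, 1.352)
t=14.000: state=(-1.897, 1.223)
t=14.320: state=(-1.914, 1.141)

(v, w) = (-1.914, 1.141)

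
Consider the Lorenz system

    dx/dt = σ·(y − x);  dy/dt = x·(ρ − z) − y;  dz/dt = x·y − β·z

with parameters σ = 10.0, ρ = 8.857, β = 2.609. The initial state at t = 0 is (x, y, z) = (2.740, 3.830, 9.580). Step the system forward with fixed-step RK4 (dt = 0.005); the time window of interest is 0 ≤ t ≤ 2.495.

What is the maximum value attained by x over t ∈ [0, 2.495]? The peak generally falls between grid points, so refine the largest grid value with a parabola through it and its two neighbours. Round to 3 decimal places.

max x = 5.237

t=0.000: state=(2.740, 3.830, 9.580)
step 1 (dt=0.005): k1=(10.900, -5.811, -14.500), k2=(10.482, -5.716, -14.341), k3=(10.495, -5.716, -14.346), k4=(10.089, -5.620, -14.192); state += dt/6·(k1+2k2+2k3+k4)
t=0.005: state=(2.792, 3.801, 9.508)
t=0.010: state=(2.841, 3.774, 9.438)
t=0.015: state=(2.886, 3.747, 9.369)
continuing one RK4 step at a time; state shown every 20 steps (Δt=0.1):
t=0.100: state=(3.268, 3.450, 8.357)
t=0.200: state=(3.362, 3.435, 7.438)
t=0.300: state=(3.489, 3.684, 6.797)
t=0.400: state=(3.762, 4.109, 6.477)
t=0.500: state=(4.167, 4.618, 6.517)
t=0.600: state=(4.630, 5.085, 6.913)
t=0.700: state=(5.029, 5.349, 7.565)
t=0.800: state=(5.229, 5.296, 8.255)
t=0.900: state=(5.159, 4.961, 8.718)
t=1.000: state=(4.871, 4.518, 8.807)
t=1.100: state=(4.507, 4.155, 8.564)
t=1.200: state=(4.205, 3.965, 8.141)
t=1.300: state=(4.042, 3.957, 7.698)
t=1.400: state=(4.033, 4.096, 7.354)
t=1.500: state=(4.156, 4.331, 7.181)
t=1.600: state=(4.365, 4.599, 7.209)
t=1.700: state=(4.600, 4.824, 7.420)
t=1.800: state=(4.790, 4.936, 7.743)
t=1.900: state=(4.877, 4.901, 8.068)
t=2.000: state=(4.839, 4.744, 8.283)
t=2.100: state=(4.703, 4.536, 8.329)
t=2.200: state=(4.528, 4.356, 8.218)
t=2.300: state=(4.377, 4.254, 8.011)
t=2.400: state=(4.291, 4.245, 7.787)
t=2.495: state=(4.283, 4.311, 7.617)
largest grid value and its neighbours: x(0.820)=5.23676, x(0.825)=5.23694, x(0.830)=5.23641
parabola through these three points peaks at t≈0.824 with x≈5.23696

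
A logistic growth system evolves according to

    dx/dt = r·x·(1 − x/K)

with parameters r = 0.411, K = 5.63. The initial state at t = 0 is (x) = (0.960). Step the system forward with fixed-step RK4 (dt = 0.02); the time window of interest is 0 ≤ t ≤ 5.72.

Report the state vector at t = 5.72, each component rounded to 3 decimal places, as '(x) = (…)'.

(x) = (3.847)

t=0.000: state=(0.960)
step 1 (dt=0.02): k1=(0.327), k2=(0.328), k3=(0.328), k4=(0.329); state += dt/6·(k1+2k2+2k3+k4)
t=0.020: state=(0.967)
t=0.040: state=(0.973)
t=0.060: state=(0.980)
continuing one RK4 step at a time; state shown every 10 steps (Δt=0.2):
t=0.200: state=(1.027)
t=0.400: state=(1.098)
t=0.600: state=(1.173)
t=0.800: state=(1.251)
t=1.000: state=(1.332)
t=1.200: state=(1.418)
t=1.400: state=(1.507)
t=1.600: state=(1.599)
t=1.800: state=(1.695)
t=2.000: state=(1.794)
t=2.200: state=(1.896)
t=2.400: state=(2.001)
t=2.600: state=(2.108)
t=2.800: state=(2.217)
t=3.000: state=(2.329)
t=3.200: state=(2.442)
t=3.400: state=(2.556)
t=3.600: state=(2.671)
t=3.800: state=(2.787)
t=4.000: state=(2.902)
t=4.200: state=(3.018)
t=4.400: state=(3.132)
t=4.600: state=(3.246)
t=4.800: state=(3.358)
t=5.000: state=(3.469)
t=5.200: state=(3.577)
t=5.400: state=(3.683)
t=5.600: state=(3.786)
t=5.720: state=(3.847)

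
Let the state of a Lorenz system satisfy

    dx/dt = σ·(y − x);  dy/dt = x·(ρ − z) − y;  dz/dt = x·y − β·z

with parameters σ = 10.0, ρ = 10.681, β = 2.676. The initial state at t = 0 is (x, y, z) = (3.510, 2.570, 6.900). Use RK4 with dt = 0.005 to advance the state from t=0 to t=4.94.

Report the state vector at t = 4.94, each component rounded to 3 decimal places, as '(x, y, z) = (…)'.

t=0.000: state=(3.510, 2.570, 6.900)
step 1 (dt=0.005): k1=(-9.400, 10.701, -9.444), k2=(-8.897, 10.668, -9.348), k3=(-8.911, 10.672, -9.345), k4=(-8.421, 10.641, -9.248); state += dt/6·(k1+2k2+2k3+k4)
t=0.005: state=(3.465, 2.623, 6.853)
t=0.010: state=(3.426, 2.676, 6.808)
t=0.015: state=(3.390, 2.729, 6.763)
continuing one RK4 step at a time; state shown every 40 steps (Δt=0.2):
t=0.200: state=(3.958, 4.869, 6.084)
t=0.400: state=(6.193, 7.218, 8.640)
t=0.600: state=(6.576, 5.812, 12.157)
t=0.800: state=(4.479, 3.582, 10.886)
t=1.000: state=(3.648, 3.688, 8.468)
t=1.200: state=(4.398, 5.042, 7.643)
t=1.400: state=(5.782, 6.346, 9.181)
t=1.600: state=(5.979, 5.579, 11.106)
t=1.800: state=(4.812, 4.265, 10.491)
t=2.000: state=(4.263, 4.278, 8.995)
t=2.200: state=(4.749, 5.159, 8.536)
t=2.400: state=(5.550, 5.833, 9.522)
t=2.600: state=(5.581, 5.336, 10.526)
t=2.800: state=(4.916, 4.607, 10.132)
t=3.000: state=(4.617, 4.642, 9.250)
t=3.200: state=(4.940, 5.192, 9.047)
t=3.400: state=(5.387, 5.521, 9.669)
t=3.600: state=(5.352, 5.198, 10.181)
t=3.800: state=(4.970, 4.800, 9.911)
t=4.000: state=(4.821, 4.851, 9.405)
t=4.200: state=(5.033, 5.183, 9.336)
t=4.400: state=(5.275, 5.335, 9.718)
t=4.600: state=(5.226, 5.130, 9.974)
t=4.800: state=(5.006, 4.915, 9.791)
t=4.940: state=(4.933, 4.924, 9.573)

(x, y, z) = (4.933, 4.924, 9.573)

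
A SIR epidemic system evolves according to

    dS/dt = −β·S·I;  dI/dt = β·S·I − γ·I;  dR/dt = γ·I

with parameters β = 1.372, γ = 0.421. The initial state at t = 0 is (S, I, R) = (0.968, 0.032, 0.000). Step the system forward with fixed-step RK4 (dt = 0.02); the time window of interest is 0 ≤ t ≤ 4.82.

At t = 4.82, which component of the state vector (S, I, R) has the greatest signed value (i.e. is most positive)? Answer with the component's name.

largest component: R

t=0.000: state=(0.968, 0.032, 0.000)
step 1 (dt=0.02): k1=(-0.042, 0.029, 0.013), k2=(-0.043, 0.029, 0.014), k3=(-0.043, 0.029, 0.014), k4=(-0.043, 0.030, 0.014); state += dt/6·(k1+2k2+2k3+k4)
t=0.020: state=(0.967, 0.033, 0.000)
t=0.040: state=(0.966, 0.033, 0.001)
t=0.060: state=(0.965, 0.034, 0.001)
continuing one RK4 step at a time; state shown every 10 steps (Δt=0.2):
t=0.200: state=(0.959, 0.038, 0.003)
t=0.400: state=(0.948, 0.046, 0.006)
t=0.600: state=(0.935, 0.054, 0.011)
t=0.800: state=(0.920, 0.065, 0.016)
t=1.000: state=(0.902, 0.076, 0.022)
t=1.200: state=(0.882, 0.090, 0.029)
t=1.400: state=(0.859, 0.104, 0.037)
t=1.600: state=(0.833, 0.121, 0.046)
t=1.800: state=(0.803, 0.139, 0.057)
t=2.000: state=(0.771, 0.159, 0.070)
t=2.200: state=(0.736, 0.180, 0.084)
t=2.400: state=(0.699, 0.201, 0.100)
t=2.600: state=(0.659, 0.223, 0.118)
t=2.800: state=(0.618, 0.244, 0.138)
t=3.000: state=(0.577, 0.264, 0.159)
t=3.200: state=(0.535, 0.283, 0.182)
t=3.400: state=(0.494, 0.300, 0.207)
t=3.600: state=(0.454, 0.314, 0.232)
t=3.800: state=(0.416, 0.325, 0.259)
t=4.000: state=(0.380, 0.333, 0.287)
t=4.200: state=(0.346, 0.338, 0.315)
t=4.400: state=(0.316, 0.340, 0.344)
t=4.600: state=(0.287, 0.340, 0.373)
t=4.800: state=(0.262, 0.337, 0.401)
t=4.820: state=(0.260, 0.337, 0.404)
compare at T: S=0.260, I=0.337, R=0.404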